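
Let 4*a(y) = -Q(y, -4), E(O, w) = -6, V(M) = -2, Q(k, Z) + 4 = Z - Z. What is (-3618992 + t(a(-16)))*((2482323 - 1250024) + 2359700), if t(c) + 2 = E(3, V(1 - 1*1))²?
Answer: -12999293517042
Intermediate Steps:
Q(k, Z) = -4 (Q(k, Z) = -4 + (Z - Z) = -4 + 0 = -4)
a(y) = 1 (a(y) = (-1*(-4))/4 = (¼)*4 = 1)
t(c) = 34 (t(c) = -2 + (-6)² = -2 + 36 = 34)
(-3618992 + t(a(-16)))*((2482323 - 1250024) + 2359700) = (-3618992 + 34)*((2482323 - 1250024) + 2359700) = -3618958*(1232299 + 2359700) = -3618958*3591999 = -12999293517042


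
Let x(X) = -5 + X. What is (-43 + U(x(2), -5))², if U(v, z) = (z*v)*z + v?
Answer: 14641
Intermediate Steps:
U(v, z) = v + v*z² (U(v, z) = (v*z)*z + v = v*z² + v = v + v*z²)
(-43 + U(x(2), -5))² = (-43 + (-5 + 2)*(1 + (-5)²))² = (-43 - 3*(1 + 25))² = (-43 - 3*26)² = (-43 - 78)² = (-121)² = 14641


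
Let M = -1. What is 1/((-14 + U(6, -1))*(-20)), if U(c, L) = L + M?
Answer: 1/320 ≈ 0.0031250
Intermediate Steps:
U(c, L) = -1 + L (U(c, L) = L - 1 = -1 + L)
1/((-14 + U(6, -1))*(-20)) = 1/((-14 + (-1 - 1))*(-20)) = 1/((-14 - 2)*(-20)) = 1/(-16*(-20)) = 1/320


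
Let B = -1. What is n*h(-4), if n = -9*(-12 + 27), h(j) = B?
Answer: 135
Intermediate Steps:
h(j) = -1
n = -135 (n = -9*15 = -135)
n*h(-4) = -135*(-1) = 135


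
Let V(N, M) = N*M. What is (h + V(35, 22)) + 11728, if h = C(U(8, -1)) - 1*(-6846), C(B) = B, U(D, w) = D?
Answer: 19352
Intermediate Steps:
V(N, M) = M*N
h = 6854 (h = 8 - 1*(-6846) = 8 + 6846 = 6854)
(h + V(35, 22)) + 11728 = (6854 + 22*35) + 11728 = (6854 + 770) + 11728 = 7624 + 11728 = 19352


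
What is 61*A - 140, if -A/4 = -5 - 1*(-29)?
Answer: -5996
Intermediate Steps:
A = -96 (A = -4*(-5 - 1*(-29)) = -4*(-5 + 29) = -4*24 = -96)
61*A - 140 = 61*(-96) - 140 = -5856 - 140 = -5996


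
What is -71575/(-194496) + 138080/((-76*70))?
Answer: -661880717/25867968 ≈ -25.587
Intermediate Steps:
-71575/(-194496) + 138080/((-76*70)) = -71575*(-1/194496) + 138080/(-5320) = 71575/194496 + 138080*(-1/5320) = 71575/194496 - 3452/133 = -661880717/25867968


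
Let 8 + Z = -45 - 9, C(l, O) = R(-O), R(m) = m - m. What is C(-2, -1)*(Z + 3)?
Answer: 0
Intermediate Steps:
R(m) = 0
C(l, O) = 0
Z = -62 (Z = -8 + (-45 - 9) = -8 - 54 = -62)
C(-2, -1)*(Z + 3) = 0*(-62 + 3) = 0*(-59) = 0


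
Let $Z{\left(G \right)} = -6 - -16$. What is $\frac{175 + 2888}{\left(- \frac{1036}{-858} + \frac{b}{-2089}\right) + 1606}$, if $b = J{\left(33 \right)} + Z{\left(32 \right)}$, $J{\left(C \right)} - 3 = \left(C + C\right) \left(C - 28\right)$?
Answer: $\frac{2745002403}{1440201641} \approx 1.906$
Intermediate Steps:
$Z{\left(G \right)} = 10$ ($Z{\left(G \right)} = -6 + 16 = 10$)
$J{\left(C \right)} = 3 + 2 C \left(-28 + C\right)$ ($J{\left(C \right)} = 3 + \left(C + C\right) \left(C - 28\right) = 3 + 2 C \left(-28 + C\right)$)
$b = 343$ ($b = \left(3 - 1848 + 2 \cdot 33^{2}\right) + 10 = \left(3 - 1848 + 2 \cdot 1089\right) + 10 = \left(3 - 1848 + 2178\right) + 10 = 333 + 10 = 343$)
$\frac{175 + 2888}{\left(- \frac{1036}{-858} + \frac{b}{-2089}\right) + 1606} = \frac{175 + 2888}{\left(- \frac{1036}{-858} + \frac{343}{-2089}\right) + 1606} = \frac{3063}{\left(\left(-1036\right) \left(- \frac{1}{858}\right) + 343 \left(- \frac{1}{2089}\right)\right) + 1606} = \frac{3063}{\left(\frac{518}{429} - \frac{343}{2089}\right) + 1606} = \frac{3063}{\frac{934955}{896181} + 1606} = \frac{3063}{\frac{1440201641}{896181}} = 3063 \cdot \frac{896181}{1440201641} = \frac{2745002403}{1440201641}$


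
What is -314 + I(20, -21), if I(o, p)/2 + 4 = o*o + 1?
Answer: 480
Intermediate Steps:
I(o, p) = -6 + 2*o**2 (I(o, p) = -8 + 2*(o*o + 1) = -8 + 2*(o**2 + 1) = -8 + 2*(1 + o**2) = -8 + (2 + 2*o**2) = -6 + 2*o**2)
-314 + I(20, -21) = -314 + (-6 + 2*20**2) = -314 + (-6 + 2*400) = -314 + (-6 + 800) = -314 + 794 = 480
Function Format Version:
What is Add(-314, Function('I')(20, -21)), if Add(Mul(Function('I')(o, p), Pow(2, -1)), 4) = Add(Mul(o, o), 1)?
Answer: 480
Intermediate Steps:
Function('I')(o, p) = Add(-6, Mul(2, Pow(o, 2))) (Function('I')(o, p) = Add(-8, Mul(2, Add(Mul(o, o), 1))) = Add(-8, Mul(2, Add(Pow(o, 2), 1))) = Add(-8, Mul(2, Add(1, Pow(o, 2)))) = Add(-8, Add(2, Mul(2, Pow(o, 2)))) = Add(-6, Mul(2, Pow(o, 2))))
Add(-314, Function('I')(20, -21)) = Add(-314, Add(-6, Mul(2, Pow(20, 2)))) = Add(-314, Add(-6, Mul(2, 400))) = Add(-314, Add(-6, 800)) = Add(-314, 794) = 480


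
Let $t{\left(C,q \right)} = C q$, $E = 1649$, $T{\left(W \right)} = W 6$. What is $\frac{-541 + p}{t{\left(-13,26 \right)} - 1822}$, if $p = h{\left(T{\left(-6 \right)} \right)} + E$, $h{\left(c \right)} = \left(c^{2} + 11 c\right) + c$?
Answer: $- \frac{493}{540} \approx -0.91296$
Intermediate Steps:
$T{\left(W \right)} = 6 W$
$h{\left(c \right)} = c^{2} + 12 c$
$p = 2513$ ($p = 6 \left(-6\right) \left(12 + 6 \left(-6\right)\right) + 1649 = - 36 \left(12 - 36\right) + 1649 = \left(-36\right) \left(-24\right) + 1649 = 864 + 1649 = 2513$)
$\frac{-541 + p}{t{\left(-13,26 \right)} - 1822} = \frac{-541 + 2513}{\left(-13\right) 26 - 1822} = \frac{1972}{-338 - 1822} = \frac{1972}{-2160} = 1972 \left(- \frac{1}{2160}\right) = - \frac{493}{540}$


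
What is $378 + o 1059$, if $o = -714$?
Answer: $-755748$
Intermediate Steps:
$378 + o 1059 = 378 - 756126 = -755748$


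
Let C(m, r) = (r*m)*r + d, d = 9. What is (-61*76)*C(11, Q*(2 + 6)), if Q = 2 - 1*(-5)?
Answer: -159965180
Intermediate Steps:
Q = 7 (Q = 2 + 5 = 7)
C(m, r) = 9 + m*r² (C(m, r) = (r*m)*r + 9 = (m*r)*r + 9 = m*r² + 9 = 9 + m*r²)
(-61*76)*C(11, Q*(2 + 6)) = (-61*76)*(9 + 11*(7*(2 + 6))²) = -4636*(9 + 11*(7*8)²) = -4636*(9 + 11*56²) = -4636*(9 + 11*3136) = -4636*(9 + 34496) = -4636*34505 = -159965180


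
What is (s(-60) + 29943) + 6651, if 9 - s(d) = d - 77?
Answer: 36740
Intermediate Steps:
s(d) = 86 - d (s(d) = 9 - (d - 77) = 9 - (-77 + d) = 9 + (77 - d) = 86 - d)
(s(-60) + 29943) + 6651 = ((86 - 1*(-60)) + 29943) + 6651 = ((86 + 60) + 29943) + 6651 = (146 + 29943) + 6651 = 30089 + 6651 = 36740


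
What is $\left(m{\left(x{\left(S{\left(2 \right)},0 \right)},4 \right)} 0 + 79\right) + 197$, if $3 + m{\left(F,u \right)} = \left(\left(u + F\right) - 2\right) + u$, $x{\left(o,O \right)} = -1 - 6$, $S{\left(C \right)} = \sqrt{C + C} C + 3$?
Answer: $276$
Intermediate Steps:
$S{\left(C \right)} = 3 + \sqrt{2} C^{\frac{3}{2}}$ ($S{\left(C \right)} = \sqrt{2 C} C + 3 = \sqrt{2} \sqrt{C} C + 3 = \sqrt{2} C^{\frac{3}{2}} + 3 = 3 + \sqrt{2} C^{\frac{3}{2}}$)
$x{\left(o,O \right)} = -7$ ($x{\left(o,O \right)} = -1 - 6 = -7$)
$m{\left(F,u \right)} = -5 + F + 2 u$ ($m{\left(F,u \right)} = -3 - \left(2 - F - 2 u\right) = -3 + \left(\left(-2 + F + u\right) + u\right) = -3 + \left(-2 + F + 2 u\right) = -5 + F + 2 u$)
$\left(m{\left(x{\left(S{\left(2 \right)},0 \right)},4 \right)} 0 + 79\right) + 197 = \left(\left(-5 - 7 + 2 \cdot 4\right) 0 + 79\right) + 197 = \left(\left(-5 - 7 + 8\right) 0 + 79\right) + 197 = \left(\left(-4\right) 0 + 79\right) + 197 = \left(0 + 79\right) + 197 = 79 + 197 = 276$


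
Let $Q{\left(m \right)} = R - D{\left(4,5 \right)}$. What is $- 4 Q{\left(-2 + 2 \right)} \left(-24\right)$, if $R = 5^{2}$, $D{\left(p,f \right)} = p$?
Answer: $2016$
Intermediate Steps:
$R = 25$
$Q{\left(m \right)} = 21$ ($Q{\left(m \right)} = 25 - 4 = 21$)
$- 4 Q{\left(-2 + 2 \right)} \left(-24\right) = \left(-4\right) 21 \left(-24\right) = \left(-84\right) \left(-24\right) = 2016$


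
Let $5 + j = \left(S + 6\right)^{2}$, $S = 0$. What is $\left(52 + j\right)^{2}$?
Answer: $6889$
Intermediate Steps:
$j = 31$ ($j = -5 + \left(0 + 6\right)^{2} = -5 + 6^{2} = -5 + 36 = 31$)
$\left(52 + j\right)^{2} = \left(52 + 31\right)^{2} = 83^{2} = 6889$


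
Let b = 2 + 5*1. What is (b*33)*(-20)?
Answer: -4620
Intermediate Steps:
b = 7 (b = 2 + 5 = 7)
(b*33)*(-20) = (7*33)*(-20) = 231*(-20) = -4620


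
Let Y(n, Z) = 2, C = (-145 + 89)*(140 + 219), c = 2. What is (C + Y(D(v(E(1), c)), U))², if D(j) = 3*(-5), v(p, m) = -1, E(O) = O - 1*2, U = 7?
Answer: 404090404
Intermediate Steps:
E(O) = -2 + O (E(O) = O - 2 = -2 + O)
C = -20104 (C = -56*359 = -20104)
D(j) = -15
(C + Y(D(v(E(1), c)), U))² = (-20104 + 2)² = (-20102)² = 404090404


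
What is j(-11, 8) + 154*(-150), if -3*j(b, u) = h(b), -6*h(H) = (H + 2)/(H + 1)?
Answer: -461999/20 ≈ -23100.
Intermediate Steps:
h(H) = -(2 + H)/(6*(1 + H)) (h(H) = -(H + 2)/(6*(H + 1)) = -(2 + H)/(6*(1 + H)))
j(b, u) = -(-2 - b)/(18*(1 + b))
j(-11, 8) + 154*(-150) = (2 - 11)/(18*(1 - 11)) + 154*(-150) = (1/18)*(-9)/(-10) - 23100 = (1/18)*(-⅒)*(-9) - 23100 = 1/20 - 23100 = -461999/20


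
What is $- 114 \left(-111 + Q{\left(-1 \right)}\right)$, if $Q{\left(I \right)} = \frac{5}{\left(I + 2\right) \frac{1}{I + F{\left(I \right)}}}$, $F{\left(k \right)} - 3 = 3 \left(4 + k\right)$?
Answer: $6384$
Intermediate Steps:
$F{\left(k \right)} = 15 + 3 k$ ($F{\left(k \right)} = 3 + 3 \left(4 + k\right) = 3 + \left(12 + 3 k\right) = 15 + 3 k$)
$Q{\left(I \right)} = \frac{5 \left(15 + 4 I\right)}{2 + I}$ ($Q{\left(I \right)} = \frac{5}{\left(I + 2\right) \frac{1}{I + \left(15 + 3 I\right)}} = \frac{5}{\left(2 + I\right) \frac{1}{15 + 4 I}} = \frac{5}{\frac{1}{15 + 4 I} \left(2 + I\right)} = 5 \frac{15 + 4 I}{2 + I} = \frac{5 \left(15 + 4 I\right)}{2 + I}$)
$- 114 \left(-111 + Q{\left(-1 \right)}\right) = - 114 \left(-111 + \frac{5 \left(15 + 4 \left(-1\right)\right)}{2 - 1}\right) = - 114 \left(-111 + \frac{5 \left(15 - 4\right)}{1}\right) = - 114 \left(-111 + 5 \cdot 1 \cdot 11\right) = - 114 \left(-111 + 55\right) = \left(-114\right) \left(-56\right) = 6384$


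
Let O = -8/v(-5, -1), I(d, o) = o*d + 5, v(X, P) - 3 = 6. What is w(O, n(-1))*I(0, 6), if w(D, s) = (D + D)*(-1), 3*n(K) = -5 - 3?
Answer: 80/9 ≈ 8.8889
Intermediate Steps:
v(X, P) = 9 (v(X, P) = 3 + 6 = 9)
I(d, o) = 5 + d*o (I(d, o) = d*o + 5 = 5 + d*o)
O = -8/9 ≈ -0.88889
n(K) = -8/3 (n(K) = (-5 - 3)/3 = (⅓)*(-8) = -8/3)
w(D, s) = -2*D (w(D, s) = (2*D)*(-1) = -2*D)
w(O, n(-1))*I(0, 6) = (-2*(-8/9))*(5 + 0*6) = 16*(5 + 0)/9 = (16/9)*5 = 80/9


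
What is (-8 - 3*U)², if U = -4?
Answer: 16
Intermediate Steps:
(-8 - 3*U)² = (-8 - 3*(-4))² = (-8 + 12)² = 4² = 16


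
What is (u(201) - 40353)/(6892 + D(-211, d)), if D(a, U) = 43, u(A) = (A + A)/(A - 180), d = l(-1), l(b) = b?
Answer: -282337/48545 ≈ -5.8160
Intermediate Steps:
d = -1
u(A) = 2*A/(-180 + A) (u(A) = (2*A)/(-180 + A) = 2*A/(-180 + A))
(u(201) - 40353)/(6892 + D(-211, d)) = (2*201/(-180 + 201) - 40353)/(6892 + 43) = (2*201/21 - 40353)/6935 = (2*201*(1/21) - 40353)*(1/6935) = (134/7 - 40353)*(1/6935) = -282337/7*1/6935 = -282337/48545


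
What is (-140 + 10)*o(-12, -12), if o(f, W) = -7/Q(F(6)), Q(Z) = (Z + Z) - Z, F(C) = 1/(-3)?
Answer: -2730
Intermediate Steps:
F(C) = -1/3
Q(Z) = Z (Q(Z) = 2*Z - Z = Z)
o(f, W) = 21 (o(f, W) = -7/(-1/3) = -7*(-3) = 21)
(-140 + 10)*o(-12, -12) = (-140 + 10)*21 = -130*21 = -2730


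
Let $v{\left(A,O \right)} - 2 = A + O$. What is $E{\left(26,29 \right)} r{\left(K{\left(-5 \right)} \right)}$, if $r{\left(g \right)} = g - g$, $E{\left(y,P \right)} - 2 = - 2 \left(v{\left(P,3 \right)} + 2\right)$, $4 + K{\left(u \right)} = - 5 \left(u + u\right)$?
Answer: $0$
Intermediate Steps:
$v{\left(A,O \right)} = 2 + A + O$ ($v{\left(A,O \right)} = 2 + \left(A + O\right) = 2 + A + O$)
$K{\left(u \right)} = -4 - 10 u$ ($K{\left(u \right)} = -4 - 5 \left(u + u\right) = -4 - 5 \cdot 2 u = -4 - 10 u$)
$E{\left(y,P \right)} = -12 - 2 P$ ($E{\left(y,P \right)} = 2 - 2 \left(\left(2 + P + 3\right) + 2\right) = 2 - 2 \left(\left(5 + P\right) + 2\right) = 2 - 2 \left(7 + P\right) = 2 - \left(14 + 2 P\right) = -12 - 2 P$)
$r{\left(g \right)} = 0$
$E{\left(26,29 \right)} r{\left(K{\left(-5 \right)} \right)} = \left(-12 - 58\right) 0 = \left(-70\right) 0 = 0$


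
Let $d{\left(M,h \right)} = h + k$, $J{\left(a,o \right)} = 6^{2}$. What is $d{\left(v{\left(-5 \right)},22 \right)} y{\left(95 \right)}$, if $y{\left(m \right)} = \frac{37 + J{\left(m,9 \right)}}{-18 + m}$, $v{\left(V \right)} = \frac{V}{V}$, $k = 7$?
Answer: $\frac{2117}{77} \approx 27.493$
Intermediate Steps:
$v{\left(V \right)} = 1$
$J{\left(a,o \right)} = 36$
$d{\left(M,h \right)} = 7 + h$ ($d{\left(M,h \right)} = h + 7 = 7 + h$)
$y{\left(m \right)} = \frac{73}{-18 + m}$ ($y{\left(m \right)} = \frac{37 + 36}{-18 + m} = \frac{73}{-18 + m}$)
$d{\left(v{\left(-5 \right)},22 \right)} y{\left(95 \right)} = \left(7 + 22\right) \frac{73}{-18 + 95} = 29 \cdot \frac{73}{77} = \frac{2117}{77}$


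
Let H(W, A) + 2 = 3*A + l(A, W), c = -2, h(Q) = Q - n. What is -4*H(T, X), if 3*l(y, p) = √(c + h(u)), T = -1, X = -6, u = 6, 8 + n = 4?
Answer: 80 - 8*√2/3 ≈ 76.229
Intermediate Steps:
n = -4 (n = -8 + 4 = -4)
h(Q) = 4 + Q (h(Q) = Q - 1*(-4) = Q + 4 = 4 + Q)
l(y, p) = 2*√2/3 (l(y, p) = √(-2 + (4 + 6))/3 = √(-2 + 10)/3 = √8/3 = (2*√2)/3 = 2*√2/3)
H(W, A) = -2 + 3*A + 2*√2/3 (H(W, A) = -2 + (3*A + 2*√2/3) = -2 + 3*A + 2*√2/3)
-4*H(T, X) = -4*(-2 + 3*(-6) + 2*√2/3) = -4*(-2 - 18 + 2*√2/3) = -4*(-20 + 2*√2/3) = 80 - 8*√2/3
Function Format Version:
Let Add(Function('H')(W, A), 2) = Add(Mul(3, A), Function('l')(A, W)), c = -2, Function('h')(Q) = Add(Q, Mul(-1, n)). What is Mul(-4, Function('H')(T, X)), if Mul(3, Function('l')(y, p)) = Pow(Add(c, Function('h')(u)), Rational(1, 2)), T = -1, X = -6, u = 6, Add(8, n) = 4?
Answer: Add(80, Mul(Rational(-8, 3), Pow(2, Rational(1, 2)))) ≈ 76.229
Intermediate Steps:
n = -4 (n = Add(-8, 4) = -4)
Function('h')(Q) = Add(4, Q) (Function('h')(Q) = Add(Q, Mul(-1, -4)) = Add(Q, 4) = Add(4, Q))
Function('l')(y, p) = Mul(Rational(2, 3), Pow(2, Rational(1, 2))) (Function('l')(y, p) = Mul(Rational(1, 3), Pow(Add(-2, Add(4, 6)), Rational(1, 2))) = Mul(Rational(1, 3), Pow(Add(-2, 10), Rational(1, 2))) = Mul(Rational(1, 3), Pow(8, Rational(1, 2))) = Mul(Rational(1, 3), Mul(2, Pow(2, Rational(1, 2)))) = Mul(Rational(2, 3), Pow(2, Rational(1, 2))))
Function('H')(W, A) = Add(-2, Mul(3, A), Mul(Rational(2, 3), Pow(2, Rational(1, 2)))) (Function('H')(W, A) = Add(-2, Add(Mul(3, A), Mul(Rational(2, 3), Pow(2, Rational(1, 2))))) = Add(-2, Mul(3, A), Mul(Rational(2, 3), Pow(2, Rational(1, 2)))))
Mul(-4, Function('H')(T, X)) = Mul(-4, Add(-2, Mul(3, -6), Mul(Rational(2, 3), Pow(2, Rational(1, 2))))) = Mul(-4, Add(-2, -18, Mul(Rational(2, 3), Pow(2, Rational(1, 2))))) = Mul(-4, Add(-20, Mul(Rational(2, 3), Pow(2, Rational(1, 2))))) = Add(80, Mul(Rational(-8, 3), Pow(2, Rational(1, 2))))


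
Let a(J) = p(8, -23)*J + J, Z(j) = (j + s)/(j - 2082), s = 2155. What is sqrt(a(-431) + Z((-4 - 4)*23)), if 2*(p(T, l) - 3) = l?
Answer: sqrt(4148408121)/1133 ≈ 56.847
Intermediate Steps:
p(T, l) = 3 + l/2
Z(j) = (2155 + j)/(-2082 + j) (Z(j) = (j + 2155)/(j - 2082) = (2155 + j)/(-2082 + j))
a(J) = -15*J/2 (a(J) = (3 + (1/2)*(-23))*J + J = (3 - 23/2)*J + J = -17*J/2 + J = -15*J/2)
sqrt(a(-431) + Z((-4 - 4)*23)) = sqrt(-15/2*(-431) + (2155 + (-4 - 4)*23)/(-2082 + (-4 - 4)*23)) = sqrt(6465/2 + (2155 - 8*23)/(-2082 - 8*23)) = sqrt(6465/2 + (2155 - 184)/(-2082 - 184)) = sqrt(6465/2 + 1971/(-2266)) = sqrt(6465/2 - 1/2266*1971) = sqrt(6465/2 - 1971/2266) = sqrt(3661437/1133) = sqrt(4148408121)/1133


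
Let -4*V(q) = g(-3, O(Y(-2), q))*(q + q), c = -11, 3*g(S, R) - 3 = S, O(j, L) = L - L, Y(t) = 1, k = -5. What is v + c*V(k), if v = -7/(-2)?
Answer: 7/2 ≈ 3.5000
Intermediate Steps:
O(j, L) = 0
g(S, R) = 1 + S/3
V(q) = 0 (V(q) = -(1 + (⅓)*(-3))*(q + q)/4 = -(1 - 1)*2*q/4 = -0*2*q = -¼*0 = 0)
v = 7/2 (v = -7*(-½) = 7/2 ≈ 3.5000)
v + c*V(k) = 7/2 - 11*0 = 7/2 + 0 = 7/2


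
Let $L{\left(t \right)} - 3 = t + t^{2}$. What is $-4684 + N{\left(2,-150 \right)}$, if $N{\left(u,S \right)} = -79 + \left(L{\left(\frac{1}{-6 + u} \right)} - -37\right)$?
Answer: $- \frac{75571}{16} \approx -4723.2$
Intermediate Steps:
$L{\left(t \right)} = 3 + t + t^{2}$ ($L{\left(t \right)} = 3 + \left(t + t^{2}\right) = 3 + t + t^{2}$)
$N{\left(u,S \right)} = -39 + \frac{1}{-6 + u} + \frac{1}{\left(-6 + u\right)^{2}}$ ($N{\left(u,S \right)} = -79 - \left(-40 - \frac{1}{-6 + u} - \frac{1}{\left(-6 + u\right)^{2}}\right) = -79 + \left(\left(3 + \frac{1}{-6 + u} + \frac{1}{\left(-6 + u\right)^{2}}\right) + 37\right) = -79 + \left(40 + \frac{1}{-6 + u} + \frac{1}{\left(-6 + u\right)^{2}}\right) = -39 + \frac{1}{-6 + u} + \frac{1}{\left(-6 + u\right)^{2}}$)
$-4684 + N{\left(2,-150 \right)} = -4684 + \frac{-1409 - 39 \cdot 2^{2} + 469 \cdot 2}{36 + 2^{2} - 24} = -4684 + \frac{-1409 - 156 + 938}{36 + 4 - 24} = -4684 + \frac{-1409 - 156 + 938}{16} = -4684 + \frac{1}{16} \left(-627\right) = -4684 - \frac{627}{16} = - \frac{75571}{16}$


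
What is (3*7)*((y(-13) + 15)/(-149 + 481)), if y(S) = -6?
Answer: 189/332 ≈ 0.56928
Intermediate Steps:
(3*7)*((y(-13) + 15)/(-149 + 481)) = (3*7)*((-6 + 15)/(-149 + 481)) = 21*(9/332) = 189/332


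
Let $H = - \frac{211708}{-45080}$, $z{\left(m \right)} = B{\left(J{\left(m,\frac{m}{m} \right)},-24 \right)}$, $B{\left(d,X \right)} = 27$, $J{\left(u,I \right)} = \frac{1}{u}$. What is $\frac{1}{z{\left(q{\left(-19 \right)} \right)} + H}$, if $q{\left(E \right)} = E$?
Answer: $\frac{1610}{51031} \approx 0.031549$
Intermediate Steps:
$z{\left(m \right)} = 27$
$H = \frac{7561}{1610}$ ($H = \left(-211708\right) \left(- \frac{1}{45080}\right) = \frac{7561}{1610} \approx 4.6963$)
$\frac{1}{z{\left(q{\left(-19 \right)} \right)} + H} = \frac{1}{27 + \frac{7561}{1610}} = \frac{1}{\frac{51031}{1610}} = \frac{1610}{51031}$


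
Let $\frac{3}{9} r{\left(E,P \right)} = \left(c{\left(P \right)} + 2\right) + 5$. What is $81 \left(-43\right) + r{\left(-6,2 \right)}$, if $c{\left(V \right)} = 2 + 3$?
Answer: $-3447$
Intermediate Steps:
$c{\left(V \right)} = 5$
$r{\left(E,P \right)} = 36$ ($r{\left(E,P \right)} = 3 \left(\left(5 + 2\right) + 5\right) = 3 \left(7 + 5\right) = 3 \cdot 12 = 36$)
$81 \left(-43\right) + r{\left(-6,2 \right)} = 81 \left(-43\right) + 36 = -3483 + 36 = -3447$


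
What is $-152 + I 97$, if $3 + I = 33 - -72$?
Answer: $9742$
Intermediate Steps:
$I = 102$ ($I = -3 + \left(33 - -72\right) = -3 + \left(33 + 72\right) = -3 + 105 = 102$)
$-152 + I 97 = -152 + 102 \cdot 97 = -152 + 9894 = 9742$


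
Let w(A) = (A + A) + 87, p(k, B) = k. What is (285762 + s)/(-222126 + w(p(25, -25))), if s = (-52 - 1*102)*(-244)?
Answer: -323338/221989 ≈ -1.4566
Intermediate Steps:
w(A) = 87 + 2*A (w(A) = 2*A + 87 = 87 + 2*A)
s = 37576 (s = (-52 - 102)*(-244) = -154*(-244) = 37576)
(285762 + s)/(-222126 + w(p(25, -25))) = (285762 + 37576)/(-222126 + (87 + 2*25)) = 323338/(-222126 + (87 + 50)) = 323338/(-222126 + 137) = 323338/(-221989) = 323338*(-1/221989) = -323338/221989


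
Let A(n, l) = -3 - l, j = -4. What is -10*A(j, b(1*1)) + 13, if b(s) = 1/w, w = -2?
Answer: 38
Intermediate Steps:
b(s) = -½ (b(s) = 1/(-2) = -½)
-10*A(j, b(1*1)) + 13 = -10*(-3 - 1*(-½)) + 13 = -10*(-3 + ½) + 13 = -10*(-5/2) + 13 = 25 + 13 = 38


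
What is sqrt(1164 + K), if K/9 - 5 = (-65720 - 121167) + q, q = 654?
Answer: 2*I*sqrt(418722) ≈ 1294.2*I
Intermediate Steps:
K = -1676052 (K = 45 + 9*((-65720 - 121167) + 654) = 45 + 9*(-186887 + 654) = 45 + 9*(-186233) = 45 - 1676097 = -1676052)
sqrt(1164 + K) = sqrt(1164 - 1676052) = sqrt(-1674888) = 2*I*sqrt(418722)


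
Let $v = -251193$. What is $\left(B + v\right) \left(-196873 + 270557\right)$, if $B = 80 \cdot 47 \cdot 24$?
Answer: $-11859660852$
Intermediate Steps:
$B = 90240$ ($B = 3760 \cdot 24 = 90240$)
$\left(B + v\right) \left(-196873 + 270557\right) = \left(90240 - 251193\right) \left(-196873 + 270557\right) = \left(-160953\right) 73684 = -11859660852$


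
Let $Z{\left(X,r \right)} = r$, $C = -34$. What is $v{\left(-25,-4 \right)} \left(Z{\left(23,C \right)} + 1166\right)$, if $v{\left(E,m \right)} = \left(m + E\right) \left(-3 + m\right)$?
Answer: $229796$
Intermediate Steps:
$v{\left(E,m \right)} = \left(-3 + m\right) \left(E + m\right)$ ($v{\left(E,m \right)} = \left(E + m\right) \left(-3 + m\right) = \left(-3 + m\right) \left(E + m\right)$)
$v{\left(-25,-4 \right)} \left(Z{\left(23,C \right)} + 1166\right) = \left(\left(-4\right)^{2} - -75 - -12 - -100\right) \left(-34 + 1166\right) = \left(16 + 75 + 12 + 100\right) 1132 = 203 \cdot 1132 = 229796$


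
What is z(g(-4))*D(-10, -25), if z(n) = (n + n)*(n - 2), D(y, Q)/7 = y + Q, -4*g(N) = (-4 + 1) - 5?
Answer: 0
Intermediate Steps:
g(N) = 2 (g(N) = -((-4 + 1) - 5)/4 = -(-3 - 5)/4 = -¼*(-8) = 2)
D(y, Q) = 7*Q + 7*y (D(y, Q) = 7*(y + Q) = 7*(Q + y) = 7*Q + 7*y)
z(n) = 2*n*(-2 + n) (z(n) = (2*n)*(-2 + n) = 2*n*(-2 + n))
z(g(-4))*D(-10, -25) = (2*2*(-2 + 2))*(7*(-25) + 7*(-10)) = (2*2*0)*(-175 - 70) = 0*(-245) = 0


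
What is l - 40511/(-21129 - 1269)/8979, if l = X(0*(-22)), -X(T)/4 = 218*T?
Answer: 40511/201111642 ≈ 0.00020144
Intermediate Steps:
X(T) = -872*T
l = 0 (l = -0*(-22) = -872*0 = 0)
l - 40511/(-21129 - 1269)/8979 = 0 - 40511/(-21129 - 1269)/8979 = 0 - 40511/(-22398)/8979 = 0 - 40511*(-1/22398)/8979 = 0 - (-40511)/(22398*8979) = 0 - 1*(-40511/201111642) = 0 + 40511/201111642 = 40511/201111642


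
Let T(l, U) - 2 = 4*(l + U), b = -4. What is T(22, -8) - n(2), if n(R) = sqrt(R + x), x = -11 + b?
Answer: 58 - I*sqrt(13) ≈ 58.0 - 3.6056*I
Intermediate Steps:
x = -15 (x = -11 - 4 = -15)
n(R) = sqrt(-15 + R) (n(R) = sqrt(R - 15) = sqrt(-15 + R))
T(l, U) = 2 + 4*U + 4*l (T(l, U) = 2 + 4*(l + U) = 2 + 4*(U + l) = 2 + (4*U + 4*l) = 2 + 4*U + 4*l)
T(22, -8) - n(2) = (2 + 4*(-8) + 4*22) - sqrt(-15 + 2) = (2 - 32 + 88) - sqrt(-13) = 58 - I*sqrt(13)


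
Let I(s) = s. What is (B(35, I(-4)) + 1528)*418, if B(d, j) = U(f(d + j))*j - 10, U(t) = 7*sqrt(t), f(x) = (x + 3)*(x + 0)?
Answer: 634524 - 11704*sqrt(1054) ≈ 2.5455e+5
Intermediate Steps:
f(x) = x*(3 + x) (f(x) = (3 + x)*x = x*(3 + x))
B(d, j) = -10 + 7*j*sqrt((d + j)*(3 + d + j)) (B(d, j) = (7*sqrt((d + j)*(3 + (d + j))))*j - 10 = (7*sqrt((d + j)*(3 + d + j)))*j - 10 = 7*j*sqrt((d + j)*(3 + d + j)) - 10 = -10 + 7*j*sqrt((d + j)*(3 + d + j)))
(B(35, I(-4)) + 1528)*418 = ((-10 + 7*(-4)*sqrt((35 - 4)*(3 + 35 - 4))) + 1528)*418 = ((-10 + 7*(-4)*sqrt(31*34)) + 1528)*418 = ((-10 + 7*(-4)*sqrt(1054)) + 1528)*418 = ((-10 - 28*sqrt(1054)) + 1528)*418 = (1518 - 28*sqrt(1054))*418 = 634524 - 11704*sqrt(1054)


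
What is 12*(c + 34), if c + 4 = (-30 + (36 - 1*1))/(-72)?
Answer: 2155/6 ≈ 359.17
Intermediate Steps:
c = -293/72 (c = -4 + (-30 + (36 - 1*1))/(-72) = -4 + (-30 + (36 - 1))*(-1/72) = -4 + (-30 + 35)*(-1/72) = -4 + 5*(-1/72) = -4 - 5/72 = -293/72 ≈ -4.0694)
12*(c + 34) = 12*(-293/72 + 34) = 12*(2155/72) = 2155/6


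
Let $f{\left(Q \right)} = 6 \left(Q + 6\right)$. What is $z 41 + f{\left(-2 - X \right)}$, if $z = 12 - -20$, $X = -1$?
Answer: $1342$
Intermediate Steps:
$z = 32$ ($z = 12 + 20 = 32$)
$f{\left(Q \right)} = 36 + 6 Q$ ($f{\left(Q \right)} = 6 \left(6 + Q\right) = 36 + 6 Q$)
$z 41 + f{\left(-2 - X \right)} = 32 \cdot 41 + \left(36 + 6 \left(-2 - -1\right)\right) = 1312 + \left(36 + 6 \left(-2 + 1\right)\right) = 1312 + \left(36 + 6 \left(-1\right)\right) = 1312 + \left(36 - 6\right) = 1312 + 30 = 1342$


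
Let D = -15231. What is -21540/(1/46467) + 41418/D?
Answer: -5081565150666/5077 ≈ -1.0009e+9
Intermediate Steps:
-21540/(1/46467) + 41418/D = -21540/(1/46467) + 41418/(-15231) = -21540/1/46467 + 41418*(-1/15231) = -21540*46467 - 13806/5077 = -1000899180 - 13806/5077 = -5081565150666/5077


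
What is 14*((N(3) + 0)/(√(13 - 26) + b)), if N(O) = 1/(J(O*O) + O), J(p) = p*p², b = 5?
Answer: 35/13908 - 7*I*√13/13908 ≈ 0.0025165 - 0.0018147*I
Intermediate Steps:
J(p) = p³
N(O) = 1/(O + O⁶) (N(O) = 1/((O*O)³ + O) = 1/((O²)³ + O) = 1/(O⁶ + O) = 1/(O + O⁶))
14*((N(3) + 0)/(√(13 - 26) + b)) = 14*((1/(3 + 3⁶) + 0)/(√(13 - 26) + 5)) = 14*((1/(3 + 729) + 0)/(√(-13) + 5)) = 14*((1/732 + 0)/(I*√13 + 5)) = 14*((1/732 + 0)/(5 + I*√13)) = 14*(1/(732*(5 + I*√13))) = 7/(366*(5 + I*√13))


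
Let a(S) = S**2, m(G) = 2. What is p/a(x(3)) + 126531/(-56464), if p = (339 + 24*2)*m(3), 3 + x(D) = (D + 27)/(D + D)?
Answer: 10799253/56464 ≈ 191.26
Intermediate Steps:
x(D) = -3 + (27 + D)/(2*D) (x(D) = -3 + (D + 27)/(D + D) = -3 + (27 + D)/((2*D)) = -3 + (27 + D)*(1/(2*D)) = -3 + (27 + D)/(2*D))
p = 774 (p = (339 + 24*2)*2 = (339 + 48)*2 = 387*2 = 774)
p/a(x(3)) + 126531/(-56464) = 774/(((1/2)*(27 - 5*3)/3)**2) + 126531/(-56464) = 774/(((1/2)*(1/3)*(27 - 15))**2) + 126531*(-1/56464) = 774/(((1/2)*(1/3)*12)**2) - 126531/56464 = 774/(2**2) - 126531/56464 = 774/4 - 126531/56464 = 774*(1/4) - 126531/56464 = 387/2 - 126531/56464 = 10799253/56464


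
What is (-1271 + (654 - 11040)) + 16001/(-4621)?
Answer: -53882998/4621 ≈ -11660.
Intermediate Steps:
(-1271 + (654 - 11040)) + 16001/(-4621) = (-1271 - 10386) + 16001*(-1/4621) = -11657 - 16001/4621 = -53882998/4621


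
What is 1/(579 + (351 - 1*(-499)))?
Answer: 1/1429 ≈ 0.00069979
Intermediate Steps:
1/(579 + (351 - 1*(-499))) = 1/(579 + (351 + 499)) = 1/(579 + 850) = 1/1429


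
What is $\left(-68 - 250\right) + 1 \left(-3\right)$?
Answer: $-321$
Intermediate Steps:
$\left(-68 - 250\right) + 1 \left(-3\right) = -318 - 3 = -321$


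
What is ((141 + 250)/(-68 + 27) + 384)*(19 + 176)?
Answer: 2993835/41 ≈ 73020.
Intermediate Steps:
((141 + 250)/(-68 + 27) + 384)*(19 + 176) = (391/(-41) + 384)*195 = (391*(-1/41) + 384)*195 = (-391/41 + 384)*195 = (15353/41)*195 = 2993835/41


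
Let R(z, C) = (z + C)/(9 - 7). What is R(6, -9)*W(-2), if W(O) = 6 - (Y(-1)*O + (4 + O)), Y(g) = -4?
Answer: 6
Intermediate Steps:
R(z, C) = C/2 + z/2 (R(z, C) = (C + z)/2 = (C + z)*(1/2) = C/2 + z/2)
W(O) = 2 + 3*O (W(O) = 6 - (-4*O + (4 + O)) = 6 - (4 - 3*O) = 6 + (-4 + 3*O) = 2 + 3*O)
R(6, -9)*W(-2) = ((1/2)*(-9) + (1/2)*6)*(2 + 3*(-2)) = (-9/2 + 3)*(2 - 6) = -3/2*(-4) = 6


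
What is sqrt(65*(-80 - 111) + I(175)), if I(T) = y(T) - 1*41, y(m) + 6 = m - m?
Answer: I*sqrt(12462) ≈ 111.63*I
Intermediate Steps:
y(m) = -6 (y(m) = -6 + (m - m) = -6 + 0 = -6)
I(T) = -47 (I(T) = -6 - 1*41 = -6 - 41 = -47)
sqrt(65*(-80 - 111) + I(175)) = sqrt(65*(-80 - 111) - 47) = sqrt(65*(-191) - 47) = sqrt(-12415 - 47) = sqrt(-12462) = I*sqrt(12462)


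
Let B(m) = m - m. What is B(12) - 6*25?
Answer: -150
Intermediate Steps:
B(m) = 0
B(12) - 6*25 = 0 - 6*25 = 0 - 150 = -150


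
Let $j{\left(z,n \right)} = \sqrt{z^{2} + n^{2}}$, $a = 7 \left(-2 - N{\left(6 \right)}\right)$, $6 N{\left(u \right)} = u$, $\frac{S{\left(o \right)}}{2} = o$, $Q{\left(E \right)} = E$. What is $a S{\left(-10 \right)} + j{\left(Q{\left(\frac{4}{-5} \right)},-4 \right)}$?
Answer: $420 + \frac{4 \sqrt{26}}{5} \approx 424.08$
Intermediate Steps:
$S{\left(o \right)} = 2 o$
$N{\left(u \right)} = \frac{u}{6}$
$a = -21$ ($a = 7 \left(-2 - \frac{1}{6} \cdot 6\right) = 7 \left(-2 - 1\right) = 7 \left(-3\right) = -21$)
$j{\left(z,n \right)} = \sqrt{n^{2} + z^{2}}$
$a S{\left(-10 \right)} + j{\left(Q{\left(\frac{4}{-5} \right)},-4 \right)} = - 21 \cdot 2 \left(-10\right) + \sqrt{\left(-4\right)^{2} + \left(\frac{4}{-5}\right)^{2}} = \left(-21\right) \left(-20\right) + \sqrt{16 + \left(4 \left(- \frac{1}{5}\right)\right)^{2}} = 420 + \sqrt{16 + \left(- \frac{4}{5}\right)^{2}} = 420 + \sqrt{16 + \frac{16}{25}} = 420 + \sqrt{\frac{416}{25}} = 420 + \frac{4 \sqrt{26}}{5}$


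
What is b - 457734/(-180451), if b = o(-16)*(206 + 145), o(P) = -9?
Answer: -569586975/180451 ≈ -3156.5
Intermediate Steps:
b = -3159 (b = -9*(206 + 145) = -9*351 = -3159)
b - 457734/(-180451) = -3159 - 457734/(-180451) = -3159 - 457734*(-1)/180451 = -3159 - 1*(-457734/180451) = -3159 + 457734/180451 = -569586975/180451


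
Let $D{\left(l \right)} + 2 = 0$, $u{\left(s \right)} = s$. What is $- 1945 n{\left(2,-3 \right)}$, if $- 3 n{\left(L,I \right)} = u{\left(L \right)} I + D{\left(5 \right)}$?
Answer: $- \frac{15560}{3} \approx -5186.7$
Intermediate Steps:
$D{\left(l \right)} = -2$ ($D{\left(l \right)} = -2 + 0 = -2$)
$n{\left(L,I \right)} = \frac{2}{3} - \frac{I L}{3}$ ($n{\left(L,I \right)} = - \frac{L I - 2}{3} = - \frac{I L - 2}{3} = - \frac{-2 + I L}{3} = \frac{2}{3} - \frac{I L}{3}$)
$- 1945 n{\left(2,-3 \right)} = - 1945 \left(\frac{2}{3} - \left(-1\right) 2\right) = - 1945 \left(\frac{2}{3} + 2\right) = \left(-1945\right) \frac{8}{3} = - \frac{15560}{3}$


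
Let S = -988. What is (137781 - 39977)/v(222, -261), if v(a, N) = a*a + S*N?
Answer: 24451/76788 ≈ 0.31842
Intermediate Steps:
v(a, N) = a² - 988*N (v(a, N) = a*a - 988*N = a² - 988*N)
(137781 - 39977)/v(222, -261) = (137781 - 39977)/(222² - 988*(-261)) = 97804/(49284 + 257868) = 97804/307152 = 97804*(1/307152) = 24451/76788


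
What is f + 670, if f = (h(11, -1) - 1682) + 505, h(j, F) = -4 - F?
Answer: -510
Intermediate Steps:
f = -1180 (f = ((-4 - 1*(-1)) - 1682) + 505 = ((-4 + 1) - 1682) + 505 = (-3 - 1682) + 505 = -1685 + 505 = -1180)
f + 670 = -1180 + 670 = -510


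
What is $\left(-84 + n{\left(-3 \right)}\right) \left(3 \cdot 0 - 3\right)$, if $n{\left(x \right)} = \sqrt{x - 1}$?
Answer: $252 - 6 i \approx 252.0 - 6.0 i$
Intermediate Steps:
$n{\left(x \right)} = \sqrt{-1 + x}$
$\left(-84 + n{\left(-3 \right)}\right) \left(3 \cdot 0 - 3\right) = \left(-84 + \sqrt{-1 - 3}\right) \left(3 \cdot 0 - 3\right) = \left(-84 + \sqrt{-4}\right) \left(0 - 3\right) = \left(-84 + 2 i\right) \left(-3\right) = 252 - 6 i$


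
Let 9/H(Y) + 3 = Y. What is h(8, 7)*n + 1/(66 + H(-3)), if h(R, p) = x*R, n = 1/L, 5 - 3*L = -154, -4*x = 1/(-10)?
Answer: 659/34185 ≈ 0.019277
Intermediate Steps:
H(Y) = 9/(-3 + Y)
x = 1/40 (x = -1/4/(-10) = -1/4*(-1/10) = 1/40 ≈ 0.025000)
L = 53 (L = 5/3 - 1/3*(-154) = 5/3 + 154/3 = 53)
n = 1/53 ≈ 0.018868
h(R, p) = R/40
h(8, 7)*n + 1/(66 + H(-3)) = ((1/40)*8)*(1/53) + 1/(66 + 9/(-3 - 3)) = (1/5)*(1/53) + 1/(66 + 9/(-6)) = 1/265 + 1/(66 + 9*(-1/6)) = 1/265 + 1/(66 - 3/2) = 1/265 + 1/(129/2) = 1/265 + 2/129 = 659/34185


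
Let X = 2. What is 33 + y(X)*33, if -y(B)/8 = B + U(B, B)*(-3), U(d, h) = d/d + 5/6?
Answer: 957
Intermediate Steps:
U(d, h) = 11/6 (U(d, h) = 1 + 5*(⅙) = 1 + ⅚ = 11/6)
y(B) = 44 - 8*B (y(B) = -8*(B + (11/6)*(-3)) = -8*(B - 11/2) = -8*(-11/2 + B) = 44 - 8*B)
33 + y(X)*33 = 33 + (44 - 8*2)*33 = 33 + (44 - 16)*33 = 33 + 28*33 = 33 + 924 = 957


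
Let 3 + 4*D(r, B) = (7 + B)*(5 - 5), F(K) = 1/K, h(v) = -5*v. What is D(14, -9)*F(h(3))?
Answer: 1/20 ≈ 0.050000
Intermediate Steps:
D(r, B) = -3/4 (D(r, B) = -3/4 + ((7 + B)*(5 - 5))/4 = -3/4 + ((7 + B)*0)/4 = -3/4 + (1/4)*0 = -3/4 + 0 = -3/4)
D(14, -9)*F(h(3)) = -3/(4*((-5*3))) = -3/4/(-15) = -3/4*(-1/15) = 1/20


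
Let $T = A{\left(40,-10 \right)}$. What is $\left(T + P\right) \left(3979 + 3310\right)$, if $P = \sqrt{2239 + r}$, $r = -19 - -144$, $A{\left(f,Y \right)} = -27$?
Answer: $-196803 + 14578 \sqrt{591} \approx 1.576 \cdot 10^{5}$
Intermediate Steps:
$T = -27$
$r = 125$ ($r = -19 + 144 = 125$)
$P = 2 \sqrt{591}$ ($P = \sqrt{2239 + 125} = \sqrt{2364} = 2 \sqrt{591} \approx 48.621$)
$\left(T + P\right) \left(3979 + 3310\right) = \left(-27 + 2 \sqrt{591}\right) \left(3979 + 3310\right) = \left(-27 + 2 \sqrt{591}\right) 7289 = -196803 + 14578 \sqrt{591}$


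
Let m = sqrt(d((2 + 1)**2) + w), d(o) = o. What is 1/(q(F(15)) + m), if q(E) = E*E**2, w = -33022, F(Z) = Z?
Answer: 3375/11423638 - I*sqrt(33013)/11423638 ≈ 0.00029544 - 1.5905e-5*I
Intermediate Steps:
m = I*sqrt(33013) (m = sqrt((2 + 1)**2 - 33022) = sqrt(3**2 - 33022) = sqrt(9 - 33022) = sqrt(-33013) = I*sqrt(33013) ≈ 181.69*I)
q(E) = E**3
1/(q(F(15)) + m) = 1/(15**3 + I*sqrt(33013)) = 1/(3375 + I*sqrt(33013))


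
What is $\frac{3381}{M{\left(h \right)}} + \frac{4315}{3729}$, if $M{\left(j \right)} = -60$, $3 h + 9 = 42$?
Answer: $- \frac{4116283}{74580} \approx -55.193$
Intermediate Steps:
$h = 11$ ($h = -3 + \frac{1}{3} \cdot 42 = -3 + 14 = 11$)
$\frac{3381}{M{\left(h \right)}} + \frac{4315}{3729} = \frac{3381}{-60} + \frac{4315}{3729} = 3381 \left(- \frac{1}{60}\right) + 4315 \cdot \frac{1}{3729} = - \frac{1127}{20} + \frac{4315}{3729} = - \frac{4116283}{74580}$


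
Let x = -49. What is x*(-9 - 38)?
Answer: 2303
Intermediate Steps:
x*(-9 - 38) = -49*(-9 - 38) = -49*(-47) = 2303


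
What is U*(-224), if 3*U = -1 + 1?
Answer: 0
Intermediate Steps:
U = 0 (U = (-1 + 1)/3 = (⅓)*0 = 0)
U*(-224) = 0*(-224) = 0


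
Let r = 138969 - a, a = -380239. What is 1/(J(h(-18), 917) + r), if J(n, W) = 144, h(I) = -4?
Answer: 1/519352 ≈ 1.9255e-6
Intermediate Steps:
r = 519208 (r = 138969 - 1*(-380239) = 138969 + 380239 = 519208)
1/(J(h(-18), 917) + r) = 1/(144 + 519208) = 1/519352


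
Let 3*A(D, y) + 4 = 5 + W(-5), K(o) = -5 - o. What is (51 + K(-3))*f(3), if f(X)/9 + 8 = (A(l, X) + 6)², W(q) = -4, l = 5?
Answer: 7497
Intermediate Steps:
A(D, y) = -1 (A(D, y) = -4/3 + (5 - 4)/3 = -4/3 + (⅓)*1 = -4/3 + ⅓ = -1)
f(X) = 153 (f(X) = -72 + 9*(-1 + 6)² = -72 + 9*5² = -72 + 9*25 = -72 + 225 = 153)
(51 + K(-3))*f(3) = (51 + (-5 - 1*(-3)))*153 = (51 + (-5 + 3))*153 = (51 - 2)*153 = 49*153 = 7497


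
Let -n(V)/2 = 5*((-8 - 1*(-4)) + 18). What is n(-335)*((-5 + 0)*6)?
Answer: 4200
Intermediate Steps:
n(V) = -140 (n(V) = -10*((-8 - 1*(-4)) + 18) = -10*((-8 + 4) + 18) = -10*(-4 + 18) = -10*14 = -2*70 = -140)
n(-335)*((-5 + 0)*6) = -140*(-5 + 0)*6 = -(-700)*6 = -140*(-30) = 4200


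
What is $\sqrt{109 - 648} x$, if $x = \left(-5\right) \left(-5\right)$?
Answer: $175 i \sqrt{11} \approx 580.41 i$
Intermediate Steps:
$x = 25$
$\sqrt{109 - 648} x = \sqrt{109 - 648} \cdot 25 = \sqrt{-539} \cdot 25 = 7 i \sqrt{11} \cdot 25 = 175 i \sqrt{11}$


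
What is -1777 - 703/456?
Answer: -42685/24 ≈ -1778.5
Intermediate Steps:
-1777 - 703/456 = -1777 - 703*1/456 = -1777 - 37/24 = -42685/24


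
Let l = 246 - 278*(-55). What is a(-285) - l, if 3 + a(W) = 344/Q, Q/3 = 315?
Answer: -14684011/945 ≈ -15539.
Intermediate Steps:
Q = 945 (Q = 3*315 = 945)
a(W) = -2491/945 (a(W) = -3 + 344/945 = -2491/945)
l = 15536 (l = 246 + 15290 = 15536)
a(-285) - l = -2491/945 - 1*15536 = -2491/945 - 15536 = -14684011/945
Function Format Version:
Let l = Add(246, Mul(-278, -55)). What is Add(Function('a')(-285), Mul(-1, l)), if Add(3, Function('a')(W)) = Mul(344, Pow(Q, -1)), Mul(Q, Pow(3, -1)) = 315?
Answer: Rational(-14684011, 945) ≈ -15539.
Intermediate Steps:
Q = 945 (Q = Mul(3, 315) = 945)
Function('a')(W) = Rational(-2491, 945) (Function('a')(W) = Add(-3, Mul(344, Pow(945, -1))) = Add(-3, Mul(344, Rational(1, 945))) = Add(-3, Rational(344, 945)) = Rational(-2491, 945))
l = 15536 (l = Add(246, 15290) = 15536)
Add(Function('a')(-285), Mul(-1, l)) = Add(Rational(-2491, 945), Mul(-1, 15536)) = Add(Rational(-2491, 945), -15536) = Rational(-14684011, 945)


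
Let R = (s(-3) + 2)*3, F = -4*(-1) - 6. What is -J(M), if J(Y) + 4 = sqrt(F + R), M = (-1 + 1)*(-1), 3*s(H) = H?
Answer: 3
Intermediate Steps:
s(H) = H/3
F = -2 (F = 4 - 6 = -2)
R = 3 (R = ((1/3)*(-3) + 2)*3 = (-1 + 2)*3 = 1*3 = 3)
M = 0 (M = 0*(-1) = 0)
J(Y) = -3 (J(Y) = -4 + sqrt(-2 + 3) = -4 + sqrt(1) = -4 + 1 = -3)
-J(M) = -1*(-3) = 3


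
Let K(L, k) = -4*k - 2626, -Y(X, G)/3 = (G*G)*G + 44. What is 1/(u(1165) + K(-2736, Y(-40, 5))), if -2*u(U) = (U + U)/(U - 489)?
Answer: -676/405413 ≈ -0.0016674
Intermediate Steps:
u(U) = -U/(-489 + U) (u(U) = -(U + U)/(2*(U - 489)) = -2*U/(2*(-489 + U)) = -U/(-489 + U))
Y(X, G) = -132 - 3*G³ (Y(X, G) = -3*((G*G)*G + 44) = -3*(G²*G + 44) = -3*(G³ + 44) = -3*(44 + G³) = -132 - 3*G³)
K(L, k) = -2626 - 4*k
1/(u(1165) + K(-2736, Y(-40, 5))) = 1/(-1*1165/(-489 + 1165) + (-2626 - 4*(-132 - 3*5³))) = 1/(-1*1165/676 + (-2626 - 4*(-132 - 3*125))) = 1/(-1*1165*1/676 + (-2626 - 4*(-132 - 375))) = 1/(-1165/676 + (-2626 - 4*(-507))) = 1/(-1165/676 + (-2626 + 2028)) = 1/(-1165/676 - 598) = 1/(-405413/676) = -676/405413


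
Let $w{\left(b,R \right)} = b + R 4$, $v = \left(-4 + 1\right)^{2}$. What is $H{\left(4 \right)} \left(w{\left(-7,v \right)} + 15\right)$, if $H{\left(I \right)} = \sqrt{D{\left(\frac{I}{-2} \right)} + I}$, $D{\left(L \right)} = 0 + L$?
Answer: $44 \sqrt{2} \approx 62.225$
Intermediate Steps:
$D{\left(L \right)} = L$
$v = 9$ ($v = \left(-3\right)^{2} = 9$)
$w{\left(b,R \right)} = b + 4 R$
$H{\left(I \right)} = \frac{\sqrt{2} \sqrt{I}}{2}$ ($H{\left(I \right)} = \sqrt{\frac{I}{-2} + I} = \sqrt{I \left(- \frac{1}{2}\right) + I} = \sqrt{- \frac{I}{2} + I} = \sqrt{\frac{I}{2}} = \frac{\sqrt{2} \sqrt{I}}{2}$)
$H{\left(4 \right)} \left(w{\left(-7,v \right)} + 15\right) = \frac{\sqrt{2} \sqrt{4}}{2} \left(\left(-7 + 4 \cdot 9\right) + 15\right) = \frac{1}{2} \sqrt{2} \cdot 2 \left(\left(-7 + 36\right) + 15\right) = \sqrt{2} \left(29 + 15\right) = \sqrt{2} \cdot 44 = 44 \sqrt{2}$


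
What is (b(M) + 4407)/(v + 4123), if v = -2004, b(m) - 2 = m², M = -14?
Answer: 4605/2119 ≈ 2.1732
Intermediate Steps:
b(m) = 2 + m²
(b(M) + 4407)/(v + 4123) = ((2 + (-14)²) + 4407)/(-2004 + 4123) = ((2 + 196) + 4407)/2119 = (198 + 4407)*(1/2119) = 4605*(1/2119) = 4605/2119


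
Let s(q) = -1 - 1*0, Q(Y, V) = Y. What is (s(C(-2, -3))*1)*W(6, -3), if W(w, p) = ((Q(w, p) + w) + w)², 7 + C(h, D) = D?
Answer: -324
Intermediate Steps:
C(h, D) = -7 + D
s(q) = -1 (s(q) = -1 + 0 = -1)
W(w, p) = 9*w² (W(w, p) = ((w + w) + w)² = (2*w + w)² = (3*w)² = 9*w²)
(s(C(-2, -3))*1)*W(6, -3) = (-1*1)*(9*6²) = -9*36 = -1*324 = -324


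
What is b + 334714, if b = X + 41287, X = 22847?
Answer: 398848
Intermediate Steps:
b = 64134 (b = 22847 + 41287 = 64134)
b + 334714 = 64134 + 334714 = 398848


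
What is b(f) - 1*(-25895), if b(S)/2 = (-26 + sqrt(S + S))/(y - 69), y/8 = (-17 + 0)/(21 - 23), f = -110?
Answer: 25947 - 4*I*sqrt(55) ≈ 25947.0 - 29.665*I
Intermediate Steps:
y = 68 (y = 8*((-17 + 0)/(21 - 23)) = 8*(-17/(-2)) = 8*(-17*(-1/2)) = 8*(17/2) = 68)
b(S) = 52 - 2*sqrt(2)*sqrt(S) (b(S) = 2*((-26 + sqrt(S + S))/(68 - 69)) = 2*((-26 + sqrt(2*S))/(-1)) = 2*((-26 + sqrt(2)*sqrt(S))*(-1)) = 2*(26 - sqrt(2)*sqrt(S)) = 52 - 2*sqrt(2)*sqrt(S))
b(f) - 1*(-25895) = (52 - 2*sqrt(2)*sqrt(-110)) - 1*(-25895) = (52 - 2*sqrt(2)*I*sqrt(110)) + 25895 = (52 - 4*I*sqrt(55)) + 25895 = 25947 - 4*I*sqrt(55)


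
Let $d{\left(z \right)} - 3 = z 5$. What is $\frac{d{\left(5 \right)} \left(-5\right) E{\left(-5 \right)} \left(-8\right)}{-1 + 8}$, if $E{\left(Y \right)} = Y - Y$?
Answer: $0$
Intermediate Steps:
$E{\left(Y \right)} = 0$
$d{\left(z \right)} = 3 + 5 z$ ($d{\left(z \right)} = 3 + z 5 = 3 + 5 z$)
$\frac{d{\left(5 \right)} \left(-5\right) E{\left(-5 \right)} \left(-8\right)}{-1 + 8} = \frac{\left(3 + 5 \cdot 5\right) \left(-5\right) 0 \left(-8\right)}{-1 + 8} = \frac{\left(3 + 25\right) \left(-5\right) 0 \left(-8\right)}{7} = 28 \left(-5\right) 0 \left(-8\right) \frac{1}{7} = \left(-140\right) 0 \left(-8\right) \frac{1}{7} = 0 \left(-8\right) \frac{1}{7} = 0 \cdot \frac{1}{7} = 0$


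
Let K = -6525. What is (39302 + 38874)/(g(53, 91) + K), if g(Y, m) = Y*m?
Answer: -39088/851 ≈ -45.932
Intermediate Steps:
(39302 + 38874)/(g(53, 91) + K) = (39302 + 38874)/(53*91 - 6525) = 78176/(4823 - 6525) = 78176/(-1702) = 78176*(-1/1702) = -39088/851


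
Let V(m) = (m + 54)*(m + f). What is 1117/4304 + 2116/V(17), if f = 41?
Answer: 6853535/8861936 ≈ 0.77337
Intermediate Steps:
V(m) = (41 + m)*(54 + m) (V(m) = (m + 54)*(m + 41) = (54 + m)*(41 + m) = (41 + m)*(54 + m))
1117/4304 + 2116/V(17) = 1117/4304 + 2116/(2214 + 17² + 95*17) = 1117*(1/4304) + 2116/(2214 + 289 + 1615) = 1117/4304 + 2116/4118 = 1117/4304 + 2116*(1/4118) = 1117/4304 + 1058/2059 = 6853535/8861936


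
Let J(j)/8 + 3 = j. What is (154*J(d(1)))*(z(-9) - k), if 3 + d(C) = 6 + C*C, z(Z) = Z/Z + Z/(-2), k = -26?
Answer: 38808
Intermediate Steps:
z(Z) = 1 - Z/2 (z(Z) = 1 + Z*(-½) = 1 - Z/2)
d(C) = 3 + C² (d(C) = -3 + (6 + C*C) = -3 + (6 + C²) = 3 + C²)
J(j) = -24 + 8*j
(154*J(d(1)))*(z(-9) - k) = (154*(-24 + 8*(3 + 1²)))*((1 - ½*(-9)) - 1*(-26)) = (154*(-24 + 8*(3 + 1)))*((1 + 9/2) + 26) = (154*(-24 + 8*4))*(11/2 + 26) = (154*(-24 + 32))*(63/2) = (154*8)*(63/2) = 1232*(63/2) = 38808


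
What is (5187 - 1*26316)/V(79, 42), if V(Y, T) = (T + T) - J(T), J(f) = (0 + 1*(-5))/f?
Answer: -887418/3533 ≈ -251.18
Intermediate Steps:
J(f) = -5/f (J(f) = (0 - 5)/f = -5/f)
V(Y, T) = 2*T + 5/T (V(Y, T) = (T + T) - (-5)/T = 2*T + 5/T)
(5187 - 1*26316)/V(79, 42) = (5187 - 1*26316)/(2*42 + 5/42) = (5187 - 26316)/(84 + 5*(1/42)) = -21129/(84 + 5/42) = -21129/3533/42 = -21129*42/3533 = -887418/3533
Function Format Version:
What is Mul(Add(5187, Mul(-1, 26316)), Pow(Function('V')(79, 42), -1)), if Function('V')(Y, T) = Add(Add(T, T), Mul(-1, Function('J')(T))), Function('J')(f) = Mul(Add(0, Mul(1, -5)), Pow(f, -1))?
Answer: Rational(-887418, 3533) ≈ -251.18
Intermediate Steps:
Function('J')(f) = Mul(-5, Pow(f, -1)) (Function('J')(f) = Mul(Add(0, -5), Pow(f, -1)) = Mul(-5, Pow(f, -1)))
Function('V')(Y, T) = Add(Mul(2, T), Mul(5, Pow(T, -1))) (Function('V')(Y, T) = Add(Add(T, T), Mul(-1, Mul(-5, Pow(T, -1)))) = Add(Mul(2, T), Mul(5, Pow(T, -1))))
Mul(Add(5187, Mul(-1, 26316)), Pow(Function('V')(79, 42), -1)) = Mul(Add(5187, Mul(-1, 26316)), Pow(Add(Mul(2, 42), Mul(5, Pow(42, -1))), -1)) = Mul(Add(5187, -26316), Pow(Add(84, Mul(5, Rational(1, 42))), -1)) = Mul(-21129, Pow(Add(84, Rational(5, 42)), -1)) = Mul(-21129, Pow(Rational(3533, 42), -1)) = Mul(-21129, Rational(42, 3533)) = Rational(-887418, 3533)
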